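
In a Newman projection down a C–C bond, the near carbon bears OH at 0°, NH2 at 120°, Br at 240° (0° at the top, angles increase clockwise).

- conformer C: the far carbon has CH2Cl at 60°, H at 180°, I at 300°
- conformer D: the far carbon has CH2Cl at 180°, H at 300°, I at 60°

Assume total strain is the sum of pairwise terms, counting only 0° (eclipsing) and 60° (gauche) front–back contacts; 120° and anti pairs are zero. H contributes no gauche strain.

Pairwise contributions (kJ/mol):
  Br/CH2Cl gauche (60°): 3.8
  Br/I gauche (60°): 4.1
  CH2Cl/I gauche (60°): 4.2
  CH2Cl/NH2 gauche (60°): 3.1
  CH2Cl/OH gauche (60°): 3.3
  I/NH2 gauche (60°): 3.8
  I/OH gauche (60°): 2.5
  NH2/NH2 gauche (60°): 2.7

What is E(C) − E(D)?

C (staggered): OH(0°)/CH2Cl(60°) gauche 3.3; OH(0°)/I(300°) gauche 2.5; NH2(120°)/CH2Cl(60°) gauche 3.1; Br(240°)/I(300°) gauche 4.1 → 13.0 kJ/mol.
D (staggered): OH(0°)/I(60°) gauche 2.5; NH2(120°)/CH2Cl(180°) gauche 3.1; NH2(120°)/I(60°) gauche 3.8; Br(240°)/CH2Cl(180°) gauche 3.8 → 13.2 kJ/mol.
E(C) − E(D) = 13.0 − 13.2 = -0.2 kJ/mol.

-0.2 kJ/mol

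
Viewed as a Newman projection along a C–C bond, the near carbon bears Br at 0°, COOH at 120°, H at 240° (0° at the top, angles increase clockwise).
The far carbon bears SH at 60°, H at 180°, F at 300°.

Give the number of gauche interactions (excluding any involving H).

3

Non-H gauche pairs: Br(0°)/SH(60°); Br(0°)/F(300°); COOH(120°)/SH(60°) — 3 interactions.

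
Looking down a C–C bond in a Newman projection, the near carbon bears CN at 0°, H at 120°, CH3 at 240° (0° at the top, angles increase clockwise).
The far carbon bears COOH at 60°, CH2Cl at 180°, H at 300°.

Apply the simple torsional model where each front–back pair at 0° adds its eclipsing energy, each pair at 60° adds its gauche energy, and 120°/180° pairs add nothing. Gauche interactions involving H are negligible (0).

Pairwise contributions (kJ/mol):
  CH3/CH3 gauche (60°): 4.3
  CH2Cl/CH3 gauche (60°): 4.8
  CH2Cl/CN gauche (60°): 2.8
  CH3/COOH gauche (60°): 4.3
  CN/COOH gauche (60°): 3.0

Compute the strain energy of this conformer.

This conformer (staggered): CN(0°)/COOH(60°) gauche 3.0; CH3(240°)/CH2Cl(180°) gauche 4.8 → 7.8 kJ/mol.

7.8 kJ/mol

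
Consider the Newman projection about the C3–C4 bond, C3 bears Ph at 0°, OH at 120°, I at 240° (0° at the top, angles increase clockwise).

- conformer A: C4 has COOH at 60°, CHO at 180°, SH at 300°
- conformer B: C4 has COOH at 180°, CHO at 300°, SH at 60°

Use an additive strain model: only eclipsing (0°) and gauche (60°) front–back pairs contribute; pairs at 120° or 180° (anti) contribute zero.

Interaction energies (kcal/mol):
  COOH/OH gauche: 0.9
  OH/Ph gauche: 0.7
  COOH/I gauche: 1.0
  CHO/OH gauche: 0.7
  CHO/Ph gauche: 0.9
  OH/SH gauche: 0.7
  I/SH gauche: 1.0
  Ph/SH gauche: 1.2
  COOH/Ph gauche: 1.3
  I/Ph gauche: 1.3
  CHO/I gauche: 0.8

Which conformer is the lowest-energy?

B

A (staggered): Ph(0°)/COOH(60°) gauche 1.3; Ph(0°)/SH(300°) gauche 1.2; OH(120°)/COOH(60°) gauche 0.9; OH(120°)/CHO(180°) gauche 0.7; I(240°)/CHO(180°) gauche 0.8; I(240°)/SH(300°) gauche 1.0 → 5.9 kcal/mol.
B (staggered): Ph(0°)/CHO(300°) gauche 0.9; Ph(0°)/SH(60°) gauche 1.2; OH(120°)/COOH(180°) gauche 0.9; OH(120°)/SH(60°) gauche 0.7; I(240°)/COOH(180°) gauche 1.0; I(240°)/CHO(300°) gauche 0.8 → 5.5 kcal/mol.
B has the lowest total (5.5 kcal/mol).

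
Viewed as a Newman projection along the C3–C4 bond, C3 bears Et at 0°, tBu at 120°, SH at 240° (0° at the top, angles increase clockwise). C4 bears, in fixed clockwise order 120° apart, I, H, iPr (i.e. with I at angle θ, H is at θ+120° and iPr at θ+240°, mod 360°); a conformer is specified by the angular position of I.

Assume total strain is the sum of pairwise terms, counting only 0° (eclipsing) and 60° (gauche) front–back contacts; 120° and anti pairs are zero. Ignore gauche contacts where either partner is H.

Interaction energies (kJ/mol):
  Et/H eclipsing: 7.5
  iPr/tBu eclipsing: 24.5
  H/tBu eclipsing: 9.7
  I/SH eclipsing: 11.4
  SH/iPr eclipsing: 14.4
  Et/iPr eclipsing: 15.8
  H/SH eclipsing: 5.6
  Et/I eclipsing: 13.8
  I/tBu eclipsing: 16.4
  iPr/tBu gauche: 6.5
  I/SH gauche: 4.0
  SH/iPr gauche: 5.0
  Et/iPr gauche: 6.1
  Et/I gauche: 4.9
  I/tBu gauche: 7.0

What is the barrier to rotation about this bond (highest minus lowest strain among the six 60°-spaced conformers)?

23.0 kJ/mol

I at 0° (eclipsed): Et(0°)/I(0°) eclipsed 13.8; tBu(120°)/H(120°) eclipsed 9.7; SH(240°)/iPr(240°) eclipsed 14.4 → 37.9 kJ/mol.
I at 60° (staggered): Et(0°)/I(60°) gauche 4.9; Et(0°)/iPr(300°) gauche 6.1; tBu(120°)/I(60°) gauche 7.0; SH(240°)/iPr(300°) gauche 5.0 → 23.0 kJ/mol.
I at 120° (eclipsed): Et(0°)/iPr(0°) eclipsed 15.8; tBu(120°)/I(120°) eclipsed 16.4; SH(240°)/H(240°) eclipsed 5.6 → 37.8 kJ/mol.
I at 180° (staggered): Et(0°)/iPr(60°) gauche 6.1; tBu(120°)/I(180°) gauche 7.0; tBu(120°)/iPr(60°) gauche 6.5; SH(240°)/I(180°) gauche 4.0 → 23.6 kJ/mol.
I at 240° (eclipsed): Et(0°)/H(0°) eclipsed 7.5; tBu(120°)/iPr(120°) eclipsed 24.5; SH(240°)/I(240°) eclipsed 11.4 → 43.4 kJ/mol.
I at 300° (staggered): Et(0°)/I(300°) gauche 4.9; tBu(120°)/iPr(180°) gauche 6.5; SH(240°)/I(300°) gauche 4.0; SH(240°)/iPr(180°) gauche 5.0 → 20.4 kJ/mol.
Max at 240° (43.4 kJ/mol), min at 300° (20.4 kJ/mol); barrier = 23.0 kJ/mol.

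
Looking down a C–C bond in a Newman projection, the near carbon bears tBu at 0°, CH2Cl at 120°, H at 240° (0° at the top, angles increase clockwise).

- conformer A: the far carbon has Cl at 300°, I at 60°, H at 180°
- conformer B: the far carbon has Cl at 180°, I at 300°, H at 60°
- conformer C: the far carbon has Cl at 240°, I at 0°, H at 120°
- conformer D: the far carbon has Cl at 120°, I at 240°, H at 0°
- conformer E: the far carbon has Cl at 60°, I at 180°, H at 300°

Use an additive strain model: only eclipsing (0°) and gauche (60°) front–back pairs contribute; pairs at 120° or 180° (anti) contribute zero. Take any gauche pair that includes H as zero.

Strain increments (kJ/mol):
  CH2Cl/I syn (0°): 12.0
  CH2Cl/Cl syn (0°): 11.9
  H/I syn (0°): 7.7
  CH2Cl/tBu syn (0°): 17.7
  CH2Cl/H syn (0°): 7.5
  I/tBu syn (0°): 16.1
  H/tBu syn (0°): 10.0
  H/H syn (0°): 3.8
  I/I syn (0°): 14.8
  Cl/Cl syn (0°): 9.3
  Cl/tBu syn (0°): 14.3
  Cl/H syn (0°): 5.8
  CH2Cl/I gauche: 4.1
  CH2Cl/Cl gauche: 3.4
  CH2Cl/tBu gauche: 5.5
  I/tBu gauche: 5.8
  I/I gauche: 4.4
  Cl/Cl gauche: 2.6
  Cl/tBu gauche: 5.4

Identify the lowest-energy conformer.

B

A (staggered): tBu(0°)/Cl(300°) gauche 5.4; tBu(0°)/I(60°) gauche 5.8; CH2Cl(120°)/I(60°) gauche 4.1 → 15.3 kJ/mol.
B (staggered): tBu(0°)/I(300°) gauche 5.8; CH2Cl(120°)/Cl(180°) gauche 3.4 → 9.2 kJ/mol.
C (eclipsed): tBu(0°)/I(0°) eclipsed 16.1; CH2Cl(120°)/H(120°) eclipsed 7.5; H(240°)/Cl(240°) eclipsed 5.8 → 29.4 kJ/mol.
D (eclipsed): tBu(0°)/H(0°) eclipsed 10.0; CH2Cl(120°)/Cl(120°) eclipsed 11.9; H(240°)/I(240°) eclipsed 7.7 → 29.6 kJ/mol.
E (staggered): tBu(0°)/Cl(60°) gauche 5.4; CH2Cl(120°)/Cl(60°) gauche 3.4; CH2Cl(120°)/I(180°) gauche 4.1 → 12.9 kJ/mol.
B has the lowest total (9.2 kJ/mol).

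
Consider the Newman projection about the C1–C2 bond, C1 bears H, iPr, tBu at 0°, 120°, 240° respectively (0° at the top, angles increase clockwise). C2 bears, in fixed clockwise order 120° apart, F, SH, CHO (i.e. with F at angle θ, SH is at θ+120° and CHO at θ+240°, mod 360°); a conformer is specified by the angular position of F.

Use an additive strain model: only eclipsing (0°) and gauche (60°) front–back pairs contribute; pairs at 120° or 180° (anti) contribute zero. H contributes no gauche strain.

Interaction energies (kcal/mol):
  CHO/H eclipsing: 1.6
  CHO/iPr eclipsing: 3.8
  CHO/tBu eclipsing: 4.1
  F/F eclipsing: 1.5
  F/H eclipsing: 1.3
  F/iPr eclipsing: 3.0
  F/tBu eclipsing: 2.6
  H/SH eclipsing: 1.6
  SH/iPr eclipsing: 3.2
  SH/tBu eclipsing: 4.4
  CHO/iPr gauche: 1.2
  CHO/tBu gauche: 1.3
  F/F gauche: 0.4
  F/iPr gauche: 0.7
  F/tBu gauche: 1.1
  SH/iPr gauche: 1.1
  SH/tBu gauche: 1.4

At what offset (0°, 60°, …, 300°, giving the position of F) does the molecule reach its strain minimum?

180°

F at 0° is eclipsed. H at 0° is eclipsed with F at 0° (1.3); iPr at 120° is eclipsed with SH at 120° (3.2); tBu at 240° is eclipsed with CHO at 240° (4.1). Total 8.6 kcal/mol.
F at 60° is staggered. iPr at 120° is gauche with F at 60° (0.7); iPr at 120° is gauche with SH at 180° (1.1); tBu at 240° is gauche with SH at 180° (1.4); tBu at 240° is gauche with CHO at 300° (1.3). Total 4.5 kcal/mol.
F at 120° is eclipsed. H at 0° is eclipsed with CHO at 0° (1.6); iPr at 120° is eclipsed with F at 120° (3.0); tBu at 240° is eclipsed with SH at 240° (4.4). Total 9.0 kcal/mol.
F at 180° is staggered. iPr at 120° is gauche with F at 180° (0.7); iPr at 120° is gauche with CHO at 60° (1.2); tBu at 240° is gauche with F at 180° (1.1); tBu at 240° is gauche with SH at 300° (1.4). Total 4.4 kcal/mol.
F at 240° is eclipsed. H at 0° is eclipsed with SH at 0° (1.6); iPr at 120° is eclipsed with CHO at 120° (3.8); tBu at 240° is eclipsed with F at 240° (2.6). Total 8.0 kcal/mol.
F at 300° is staggered. iPr at 120° is gauche with SH at 60° (1.1); iPr at 120° is gauche with CHO at 180° (1.2); tBu at 240° is gauche with F at 300° (1.1); tBu at 240° is gauche with CHO at 180° (1.3). Total 4.7 kcal/mol.
The minimum (4.4 kcal/mol) occurs with F at 180°.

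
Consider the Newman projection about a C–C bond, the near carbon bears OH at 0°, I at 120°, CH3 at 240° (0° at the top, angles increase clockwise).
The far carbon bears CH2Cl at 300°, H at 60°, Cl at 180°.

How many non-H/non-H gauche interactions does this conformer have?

4

Non-H gauche pairs: OH(0°)/CH2Cl(300°); I(120°)/Cl(180°); CH3(240°)/CH2Cl(300°); CH3(240°)/Cl(180°) — 4 interactions.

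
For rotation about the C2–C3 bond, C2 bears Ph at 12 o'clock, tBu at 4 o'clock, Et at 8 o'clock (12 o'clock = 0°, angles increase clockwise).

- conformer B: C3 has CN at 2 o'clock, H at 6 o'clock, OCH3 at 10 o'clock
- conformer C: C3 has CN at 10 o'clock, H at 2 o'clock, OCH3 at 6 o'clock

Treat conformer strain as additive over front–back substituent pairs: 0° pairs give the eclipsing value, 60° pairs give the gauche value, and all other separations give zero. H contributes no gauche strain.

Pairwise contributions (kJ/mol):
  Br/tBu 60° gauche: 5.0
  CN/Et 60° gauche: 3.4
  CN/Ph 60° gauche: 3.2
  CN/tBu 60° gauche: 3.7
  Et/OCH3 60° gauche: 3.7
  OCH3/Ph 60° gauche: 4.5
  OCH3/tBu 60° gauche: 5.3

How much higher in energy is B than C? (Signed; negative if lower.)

B is staggered. Ph at 0° is gauche with CN at 60° (3.2); Ph at 0° is gauche with OCH3 at 300° (4.5); tBu at 120° is gauche with CN at 60° (3.7); Et at 240° is gauche with OCH3 at 300° (3.7). Total 15.1 kJ/mol.
C is staggered. Ph at 0° is gauche with CN at 300° (3.2); tBu at 120° is gauche with OCH3 at 180° (5.3); Et at 240° is gauche with CN at 300° (3.4); Et at 240° is gauche with OCH3 at 180° (3.7). Total 15.6 kJ/mol.
E(B) − E(C) = 15.1 − 15.6 = -0.5 kJ/mol.

-0.5 kJ/mol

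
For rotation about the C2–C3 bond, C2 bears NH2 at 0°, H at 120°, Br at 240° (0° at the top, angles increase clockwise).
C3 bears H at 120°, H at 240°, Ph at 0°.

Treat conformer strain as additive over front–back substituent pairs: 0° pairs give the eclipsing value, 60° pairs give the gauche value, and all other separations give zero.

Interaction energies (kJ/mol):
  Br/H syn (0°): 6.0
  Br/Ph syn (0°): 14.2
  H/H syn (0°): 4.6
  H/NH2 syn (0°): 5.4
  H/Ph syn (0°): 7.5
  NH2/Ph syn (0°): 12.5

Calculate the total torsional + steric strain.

23.1 kJ/mol

This conformer is eclipsed. NH2 at 0° is eclipsed with Ph at 0° (12.5); H at 120° is eclipsed with H at 120° (4.6); Br at 240° is eclipsed with H at 240° (6.0). Total 23.1 kJ/mol.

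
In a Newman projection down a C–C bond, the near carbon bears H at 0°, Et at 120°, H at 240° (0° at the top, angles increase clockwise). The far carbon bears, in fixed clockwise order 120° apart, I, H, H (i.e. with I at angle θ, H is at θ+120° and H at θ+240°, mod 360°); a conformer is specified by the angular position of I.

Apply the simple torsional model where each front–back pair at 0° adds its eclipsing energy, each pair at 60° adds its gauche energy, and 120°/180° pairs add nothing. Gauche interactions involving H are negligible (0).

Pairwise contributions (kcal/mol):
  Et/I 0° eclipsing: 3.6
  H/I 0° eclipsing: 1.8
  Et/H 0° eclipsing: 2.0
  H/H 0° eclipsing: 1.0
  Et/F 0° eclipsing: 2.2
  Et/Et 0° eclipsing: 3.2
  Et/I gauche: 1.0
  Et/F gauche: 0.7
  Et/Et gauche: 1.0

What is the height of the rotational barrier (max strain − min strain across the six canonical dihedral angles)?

I at 0° (eclipsed): H–I eclipsed, Et–H eclipsed, H–H eclipsed; 1.8 + 2.0 + 1.0 = 4.8 kcal/mol.
I at 60° (staggered): Et–I gauche; 1.0 = 1.0 kcal/mol.
I at 120° (eclipsed): H–H eclipsed, Et–I eclipsed, H–H eclipsed; 1.0 + 3.6 + 1.0 = 5.6 kcal/mol.
I at 180° (staggered): Et–I gauche; 1.0 = 1.0 kcal/mol.
I at 240° (eclipsed): H–H eclipsed, Et–H eclipsed, H–I eclipsed; 1.0 + 2.0 + 1.8 = 4.8 kcal/mol.
I at 300° (staggered): no non-H gauche contacts → 0.0 kcal/mol.
Max at 120° (5.6 kcal/mol), min at 300° (0.0 kcal/mol); barrier = 5.6 kcal/mol.

5.6 kcal/mol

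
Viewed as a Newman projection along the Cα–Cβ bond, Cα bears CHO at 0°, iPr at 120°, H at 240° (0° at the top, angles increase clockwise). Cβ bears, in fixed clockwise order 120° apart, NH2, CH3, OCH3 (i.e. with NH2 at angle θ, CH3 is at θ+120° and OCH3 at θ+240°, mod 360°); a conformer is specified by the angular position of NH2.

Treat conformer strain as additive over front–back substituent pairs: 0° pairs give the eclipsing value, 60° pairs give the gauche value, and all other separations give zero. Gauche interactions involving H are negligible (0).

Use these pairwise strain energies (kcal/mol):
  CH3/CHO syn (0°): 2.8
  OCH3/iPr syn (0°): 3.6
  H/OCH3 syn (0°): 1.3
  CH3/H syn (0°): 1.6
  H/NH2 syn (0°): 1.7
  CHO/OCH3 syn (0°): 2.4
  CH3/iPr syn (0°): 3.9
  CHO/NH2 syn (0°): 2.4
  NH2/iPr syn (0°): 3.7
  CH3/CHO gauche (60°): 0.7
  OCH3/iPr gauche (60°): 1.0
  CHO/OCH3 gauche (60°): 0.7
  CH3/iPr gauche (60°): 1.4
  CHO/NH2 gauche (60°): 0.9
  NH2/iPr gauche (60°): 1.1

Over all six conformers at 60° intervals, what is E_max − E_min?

NH2 at 0° (eclipsed): CHO–NH2 eclipsed, iPr–CH3 eclipsed, H–OCH3 eclipsed; 2.4 + 3.9 + 1.3 = 7.6 kcal/mol.
NH2 at 60° (staggered): CHO–NH2 gauche, CHO–OCH3 gauche, iPr–NH2 gauche, iPr–CH3 gauche; 0.9 + 0.7 + 1.1 + 1.4 = 4.1 kcal/mol.
NH2 at 120° (eclipsed): CHO–OCH3 eclipsed, iPr–NH2 eclipsed, H–CH3 eclipsed; 2.4 + 3.7 + 1.6 = 7.7 kcal/mol.
NH2 at 180° (staggered): CHO–CH3 gauche, CHO–OCH3 gauche, iPr–NH2 gauche, iPr–OCH3 gauche; 0.7 + 0.7 + 1.1 + 1.0 = 3.5 kcal/mol.
NH2 at 240° (eclipsed): CHO–CH3 eclipsed, iPr–OCH3 eclipsed, H–NH2 eclipsed; 2.8 + 3.6 + 1.7 = 8.1 kcal/mol.
NH2 at 300° (staggered): CHO–NH2 gauche, CHO–CH3 gauche, iPr–CH3 gauche, iPr–OCH3 gauche; 0.9 + 0.7 + 1.4 + 1.0 = 4.0 kcal/mol.
Max at 240° (8.1 kcal/mol), min at 180° (3.5 kcal/mol); barrier = 4.6 kcal/mol.

4.6 kcal/mol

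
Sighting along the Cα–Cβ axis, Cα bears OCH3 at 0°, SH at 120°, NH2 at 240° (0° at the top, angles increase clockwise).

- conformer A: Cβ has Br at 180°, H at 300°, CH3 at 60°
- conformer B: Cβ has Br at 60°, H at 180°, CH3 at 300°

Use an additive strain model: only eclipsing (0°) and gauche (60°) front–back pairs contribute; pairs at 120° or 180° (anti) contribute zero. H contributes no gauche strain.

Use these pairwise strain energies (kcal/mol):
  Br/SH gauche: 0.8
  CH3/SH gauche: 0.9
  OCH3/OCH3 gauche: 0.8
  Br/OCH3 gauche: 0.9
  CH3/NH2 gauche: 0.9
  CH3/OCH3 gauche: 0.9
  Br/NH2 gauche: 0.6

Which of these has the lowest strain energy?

A

A (staggered): OCH3–CH3 gauche, SH–Br gauche, SH–CH3 gauche, NH2–Br gauche; 0.9 + 0.8 + 0.9 + 0.6 = 3.2 kcal/mol.
B (staggered): OCH3–Br gauche, OCH3–CH3 gauche, SH–Br gauche, NH2–CH3 gauche; 0.9 + 0.9 + 0.8 + 0.9 = 3.5 kcal/mol.
A has the lowest total (3.2 kcal/mol).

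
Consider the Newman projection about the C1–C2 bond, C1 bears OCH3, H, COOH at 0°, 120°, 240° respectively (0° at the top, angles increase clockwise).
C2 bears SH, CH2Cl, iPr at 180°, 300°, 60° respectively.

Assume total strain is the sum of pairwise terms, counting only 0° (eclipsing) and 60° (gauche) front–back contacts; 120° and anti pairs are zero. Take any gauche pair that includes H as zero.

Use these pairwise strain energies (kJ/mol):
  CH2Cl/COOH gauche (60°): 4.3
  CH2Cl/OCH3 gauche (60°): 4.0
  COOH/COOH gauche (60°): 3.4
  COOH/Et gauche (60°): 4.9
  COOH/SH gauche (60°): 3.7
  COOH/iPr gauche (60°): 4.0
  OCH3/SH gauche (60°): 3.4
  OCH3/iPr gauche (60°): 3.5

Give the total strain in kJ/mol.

15.5 kJ/mol

This conformer is staggered. OCH3 at 0° is gauche with CH2Cl at 300° (4.0); OCH3 at 0° is gauche with iPr at 60° (3.5); COOH at 240° is gauche with SH at 180° (3.7); COOH at 240° is gauche with CH2Cl at 300° (4.3). Total 15.5 kJ/mol.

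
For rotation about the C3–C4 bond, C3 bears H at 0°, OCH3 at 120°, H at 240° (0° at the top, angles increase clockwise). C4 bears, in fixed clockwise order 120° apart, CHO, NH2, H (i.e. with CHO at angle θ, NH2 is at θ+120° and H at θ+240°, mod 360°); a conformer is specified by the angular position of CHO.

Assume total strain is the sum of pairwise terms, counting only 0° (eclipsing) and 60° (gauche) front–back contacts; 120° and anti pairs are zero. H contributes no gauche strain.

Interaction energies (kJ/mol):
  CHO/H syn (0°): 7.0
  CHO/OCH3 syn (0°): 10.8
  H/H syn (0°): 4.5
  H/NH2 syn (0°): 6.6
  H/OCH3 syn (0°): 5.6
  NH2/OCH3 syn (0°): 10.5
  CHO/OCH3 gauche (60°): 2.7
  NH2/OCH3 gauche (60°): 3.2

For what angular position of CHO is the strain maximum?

0°

CHO at 0° (eclipsed): H–CHO eclipsed, OCH3–NH2 eclipsed, H–H eclipsed; 7.0 + 10.5 + 4.5 = 22.0 kJ/mol.
CHO at 60° (staggered): OCH3–CHO gauche, OCH3–NH2 gauche; 2.7 + 3.2 = 5.9 kJ/mol.
CHO at 120° (eclipsed): H–H eclipsed, OCH3–CHO eclipsed, H–NH2 eclipsed; 4.5 + 10.8 + 6.6 = 21.9 kJ/mol.
CHO at 180° (staggered): OCH3–CHO gauche; 2.7 = 2.7 kJ/mol.
CHO at 240° (eclipsed): H–NH2 eclipsed, OCH3–H eclipsed, H–CHO eclipsed; 6.6 + 5.6 + 7.0 = 19.2 kJ/mol.
CHO at 300° (staggered): OCH3–NH2 gauche; 3.2 = 3.2 kJ/mol.
The maximum (22.0 kJ/mol) occurs with CHO at 0°.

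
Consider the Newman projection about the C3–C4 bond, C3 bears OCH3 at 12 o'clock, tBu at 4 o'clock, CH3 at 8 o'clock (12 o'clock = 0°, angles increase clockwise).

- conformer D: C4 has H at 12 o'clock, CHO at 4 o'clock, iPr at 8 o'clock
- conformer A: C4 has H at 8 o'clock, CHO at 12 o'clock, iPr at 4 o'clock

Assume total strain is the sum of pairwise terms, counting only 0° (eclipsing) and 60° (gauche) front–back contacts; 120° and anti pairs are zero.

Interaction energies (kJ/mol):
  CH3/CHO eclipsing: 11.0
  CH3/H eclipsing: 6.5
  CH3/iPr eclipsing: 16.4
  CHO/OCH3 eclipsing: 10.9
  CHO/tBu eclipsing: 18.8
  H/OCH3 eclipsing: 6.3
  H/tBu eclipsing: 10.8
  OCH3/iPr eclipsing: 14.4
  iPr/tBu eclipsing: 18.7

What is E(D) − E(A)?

D (eclipsed): OCH3(0°)/H(0°) eclipsed 6.3; tBu(120°)/CHO(120°) eclipsed 18.8; CH3(240°)/iPr(240°) eclipsed 16.4 → 41.5 kJ/mol.
A (eclipsed): OCH3(0°)/CHO(0°) eclipsed 10.9; tBu(120°)/iPr(120°) eclipsed 18.7; CH3(240°)/H(240°) eclipsed 6.5 → 36.1 kJ/mol.
E(D) − E(A) = 41.5 − 36.1 = +5.4 kJ/mol.

+5.4 kJ/mol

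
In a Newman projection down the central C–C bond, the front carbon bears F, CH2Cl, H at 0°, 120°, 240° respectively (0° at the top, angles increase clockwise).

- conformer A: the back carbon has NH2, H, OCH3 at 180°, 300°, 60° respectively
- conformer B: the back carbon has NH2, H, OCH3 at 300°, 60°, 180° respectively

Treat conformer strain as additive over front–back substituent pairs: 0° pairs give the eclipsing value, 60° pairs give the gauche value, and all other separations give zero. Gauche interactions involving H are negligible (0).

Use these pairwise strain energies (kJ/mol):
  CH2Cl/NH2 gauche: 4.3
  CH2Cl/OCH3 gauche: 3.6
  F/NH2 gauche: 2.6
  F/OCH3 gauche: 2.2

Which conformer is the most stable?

B

A (staggered): F–OCH3 gauche, CH2Cl–NH2 gauche, CH2Cl–OCH3 gauche; 2.2 + 4.3 + 3.6 = 10.1 kJ/mol.
B (staggered): F–NH2 gauche, CH2Cl–OCH3 gauche; 2.6 + 3.6 = 6.2 kJ/mol.
B has the lowest total (6.2 kJ/mol).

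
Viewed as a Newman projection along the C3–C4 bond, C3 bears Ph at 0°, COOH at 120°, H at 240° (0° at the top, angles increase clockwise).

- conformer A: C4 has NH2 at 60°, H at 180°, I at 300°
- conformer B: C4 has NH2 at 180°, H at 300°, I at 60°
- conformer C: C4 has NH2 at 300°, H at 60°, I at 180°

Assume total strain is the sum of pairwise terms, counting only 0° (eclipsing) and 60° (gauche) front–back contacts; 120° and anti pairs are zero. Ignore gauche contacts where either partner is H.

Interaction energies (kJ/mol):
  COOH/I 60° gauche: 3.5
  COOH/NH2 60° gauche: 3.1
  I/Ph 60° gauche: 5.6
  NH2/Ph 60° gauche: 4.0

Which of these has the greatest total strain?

A

A is staggered. Ph at 0° is gauche with NH2 at 60° (4.0); Ph at 0° is gauche with I at 300° (5.6); COOH at 120° is gauche with NH2 at 60° (3.1). Total 12.7 kJ/mol.
B is staggered. Ph at 0° is gauche with I at 60° (5.6); COOH at 120° is gauche with NH2 at 180° (3.1); COOH at 120° is gauche with I at 60° (3.5). Total 12.2 kJ/mol.
C is staggered. Ph at 0° is gauche with NH2 at 300° (4.0); COOH at 120° is gauche with I at 180° (3.5). Total 7.5 kJ/mol.
A has the highest total (12.7 kJ/mol).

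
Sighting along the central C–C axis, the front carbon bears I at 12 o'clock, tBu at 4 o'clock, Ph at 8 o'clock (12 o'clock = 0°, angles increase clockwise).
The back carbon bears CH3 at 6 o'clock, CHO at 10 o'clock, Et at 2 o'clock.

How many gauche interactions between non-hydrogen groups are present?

Non-H gauche pairs: I(0°)/CHO(300°); I(0°)/Et(60°); tBu(120°)/CH3(180°); tBu(120°)/Et(60°); Ph(240°)/CH3(180°); Ph(240°)/CHO(300°) — 6 interactions.

6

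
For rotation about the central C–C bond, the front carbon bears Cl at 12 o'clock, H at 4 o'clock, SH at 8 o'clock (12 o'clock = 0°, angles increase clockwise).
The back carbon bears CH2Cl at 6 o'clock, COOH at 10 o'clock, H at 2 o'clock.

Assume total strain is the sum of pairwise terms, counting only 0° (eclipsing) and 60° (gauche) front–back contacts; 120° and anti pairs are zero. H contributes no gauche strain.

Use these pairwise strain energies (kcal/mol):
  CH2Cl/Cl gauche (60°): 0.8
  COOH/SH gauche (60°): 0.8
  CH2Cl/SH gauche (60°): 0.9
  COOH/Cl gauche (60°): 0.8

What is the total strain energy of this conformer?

This conformer (staggered): Cl–COOH gauche, SH–CH2Cl gauche, SH–COOH gauche; 0.8 + 0.9 + 0.8 = 2.5 kcal/mol.

2.5 kcal/mol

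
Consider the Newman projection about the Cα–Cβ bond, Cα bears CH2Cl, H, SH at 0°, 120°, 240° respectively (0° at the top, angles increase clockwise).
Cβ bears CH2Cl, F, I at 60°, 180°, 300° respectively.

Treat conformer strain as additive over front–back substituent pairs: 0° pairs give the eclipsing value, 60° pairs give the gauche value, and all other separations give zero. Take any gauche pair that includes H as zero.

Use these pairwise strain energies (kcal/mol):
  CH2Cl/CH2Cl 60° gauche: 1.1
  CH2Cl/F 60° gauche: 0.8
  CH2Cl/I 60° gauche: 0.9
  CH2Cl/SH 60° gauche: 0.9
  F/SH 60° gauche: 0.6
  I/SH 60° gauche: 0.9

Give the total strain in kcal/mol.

3.5 kcal/mol

This conformer is staggered. CH2Cl at 0° is gauche with CH2Cl at 60° (1.1); CH2Cl at 0° is gauche with I at 300° (0.9); SH at 240° is gauche with F at 180° (0.6); SH at 240° is gauche with I at 300° (0.9). Total 3.5 kcal/mol.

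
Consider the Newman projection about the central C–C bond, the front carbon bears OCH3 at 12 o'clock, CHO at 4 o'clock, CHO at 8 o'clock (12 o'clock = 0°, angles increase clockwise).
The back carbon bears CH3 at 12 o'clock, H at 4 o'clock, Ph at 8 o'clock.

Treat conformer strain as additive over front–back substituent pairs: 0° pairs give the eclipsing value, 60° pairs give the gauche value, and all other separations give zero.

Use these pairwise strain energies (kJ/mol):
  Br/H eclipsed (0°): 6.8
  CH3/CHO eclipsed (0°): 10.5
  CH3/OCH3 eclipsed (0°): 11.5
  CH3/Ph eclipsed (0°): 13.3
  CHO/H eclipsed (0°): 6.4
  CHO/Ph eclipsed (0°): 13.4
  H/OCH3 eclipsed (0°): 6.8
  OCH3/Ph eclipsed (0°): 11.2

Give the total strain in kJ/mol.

31.3 kJ/mol

This conformer is eclipsed. OCH3 at 0° is eclipsed with CH3 at 0° (11.5); CHO at 120° is eclipsed with H at 120° (6.4); CHO at 240° is eclipsed with Ph at 240° (13.4). Total 31.3 kJ/mol.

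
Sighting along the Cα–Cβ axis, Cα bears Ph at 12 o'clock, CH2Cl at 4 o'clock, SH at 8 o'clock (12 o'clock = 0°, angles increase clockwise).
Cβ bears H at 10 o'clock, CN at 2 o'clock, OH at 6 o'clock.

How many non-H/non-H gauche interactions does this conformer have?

4

Non-H gauche pairs: Ph(0°)/CN(60°); CH2Cl(120°)/CN(60°); CH2Cl(120°)/OH(180°); SH(240°)/OH(180°) — 4 interactions.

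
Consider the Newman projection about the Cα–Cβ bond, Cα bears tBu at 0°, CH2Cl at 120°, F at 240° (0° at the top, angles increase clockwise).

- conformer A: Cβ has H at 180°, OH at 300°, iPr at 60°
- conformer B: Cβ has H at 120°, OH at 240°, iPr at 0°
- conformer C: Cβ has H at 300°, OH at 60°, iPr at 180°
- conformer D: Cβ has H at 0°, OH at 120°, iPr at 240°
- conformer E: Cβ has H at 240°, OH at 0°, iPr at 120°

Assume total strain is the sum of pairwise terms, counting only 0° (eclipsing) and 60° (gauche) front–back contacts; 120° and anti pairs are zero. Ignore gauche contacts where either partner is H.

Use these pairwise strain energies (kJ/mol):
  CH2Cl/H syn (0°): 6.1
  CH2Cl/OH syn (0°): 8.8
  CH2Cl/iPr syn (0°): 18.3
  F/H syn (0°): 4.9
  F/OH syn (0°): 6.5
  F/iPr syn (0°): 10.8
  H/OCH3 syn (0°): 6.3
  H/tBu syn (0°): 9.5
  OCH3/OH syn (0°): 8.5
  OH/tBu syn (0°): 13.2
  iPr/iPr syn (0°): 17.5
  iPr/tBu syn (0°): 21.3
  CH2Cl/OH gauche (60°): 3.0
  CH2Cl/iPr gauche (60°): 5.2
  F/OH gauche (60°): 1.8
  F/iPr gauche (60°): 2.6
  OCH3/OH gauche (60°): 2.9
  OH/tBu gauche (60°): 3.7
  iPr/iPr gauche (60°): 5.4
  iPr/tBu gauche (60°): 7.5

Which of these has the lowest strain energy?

A is staggered. tBu at 0° is gauche with OH at 300° (3.7); tBu at 0° is gauche with iPr at 60° (7.5); CH2Cl at 120° is gauche with iPr at 60° (5.2); F at 240° is gauche with OH at 300° (1.8). Total 18.2 kJ/mol.
B is eclipsed. tBu at 0° is eclipsed with iPr at 0° (21.3); CH2Cl at 120° is eclipsed with H at 120° (6.1); F at 240° is eclipsed with OH at 240° (6.5). Total 33.9 kJ/mol.
C is staggered. tBu at 0° is gauche with OH at 60° (3.7); CH2Cl at 120° is gauche with OH at 60° (3.0); CH2Cl at 120° is gauche with iPr at 180° (5.2); F at 240° is gauche with iPr at 180° (2.6). Total 14.5 kJ/mol.
D is eclipsed. tBu at 0° is eclipsed with H at 0° (9.5); CH2Cl at 120° is eclipsed with OH at 120° (8.8); F at 240° is eclipsed with iPr at 240° (10.8). Total 29.1 kJ/mol.
E is eclipsed. tBu at 0° is eclipsed with OH at 0° (13.2); CH2Cl at 120° is eclipsed with iPr at 120° (18.3); F at 240° is eclipsed with H at 240° (4.9). Total 36.4 kJ/mol.
C has the lowest total (14.5 kJ/mol).

C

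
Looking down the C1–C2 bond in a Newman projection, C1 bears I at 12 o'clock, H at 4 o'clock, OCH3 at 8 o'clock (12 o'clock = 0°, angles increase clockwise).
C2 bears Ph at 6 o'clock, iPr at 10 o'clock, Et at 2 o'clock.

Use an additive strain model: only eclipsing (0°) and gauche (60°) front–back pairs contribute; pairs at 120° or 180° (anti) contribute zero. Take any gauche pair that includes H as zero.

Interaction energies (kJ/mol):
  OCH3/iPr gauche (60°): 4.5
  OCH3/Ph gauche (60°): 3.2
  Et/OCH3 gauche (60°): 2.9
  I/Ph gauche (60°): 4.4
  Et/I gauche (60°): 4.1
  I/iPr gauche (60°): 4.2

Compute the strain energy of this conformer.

This conformer is staggered. I at 0° is gauche with iPr at 300° (4.2); I at 0° is gauche with Et at 60° (4.1); OCH3 at 240° is gauche with Ph at 180° (3.2); OCH3 at 240° is gauche with iPr at 300° (4.5). Total 16.0 kJ/mol.

16.0 kJ/mol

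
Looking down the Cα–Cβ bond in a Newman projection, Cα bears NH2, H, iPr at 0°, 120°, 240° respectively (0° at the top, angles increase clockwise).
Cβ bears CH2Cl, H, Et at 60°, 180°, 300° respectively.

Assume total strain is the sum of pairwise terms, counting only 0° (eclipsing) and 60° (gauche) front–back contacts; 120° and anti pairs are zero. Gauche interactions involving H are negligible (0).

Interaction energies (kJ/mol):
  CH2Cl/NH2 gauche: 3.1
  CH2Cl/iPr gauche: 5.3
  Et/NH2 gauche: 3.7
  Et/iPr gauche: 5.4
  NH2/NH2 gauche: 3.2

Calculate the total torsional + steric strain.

This conformer (staggered): NH2(0°)/CH2Cl(60°) gauche 3.1; NH2(0°)/Et(300°) gauche 3.7; iPr(240°)/Et(300°) gauche 5.4 → 12.2 kJ/mol.

12.2 kJ/mol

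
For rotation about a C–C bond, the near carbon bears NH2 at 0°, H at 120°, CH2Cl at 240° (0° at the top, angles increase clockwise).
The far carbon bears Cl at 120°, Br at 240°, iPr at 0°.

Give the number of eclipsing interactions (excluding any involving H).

Non-H eclipsing pairs: NH2(0°)/iPr(0°); CH2Cl(240°)/Br(240°) — 2 interactions.

2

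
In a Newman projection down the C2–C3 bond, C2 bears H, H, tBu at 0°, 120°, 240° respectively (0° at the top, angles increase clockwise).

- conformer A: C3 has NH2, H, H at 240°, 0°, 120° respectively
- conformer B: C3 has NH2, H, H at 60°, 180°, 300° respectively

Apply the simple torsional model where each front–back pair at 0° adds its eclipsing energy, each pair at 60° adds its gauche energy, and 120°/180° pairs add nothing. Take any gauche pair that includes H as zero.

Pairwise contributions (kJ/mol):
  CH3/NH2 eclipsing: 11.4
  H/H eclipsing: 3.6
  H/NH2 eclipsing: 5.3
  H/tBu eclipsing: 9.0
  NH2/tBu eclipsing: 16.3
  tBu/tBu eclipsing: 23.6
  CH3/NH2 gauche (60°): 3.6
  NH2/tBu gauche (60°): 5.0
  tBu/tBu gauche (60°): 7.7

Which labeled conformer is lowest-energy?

A is eclipsed. H at 0° is eclipsed with H at 0° (3.6); H at 120° is eclipsed with H at 120° (3.6); tBu at 240° is eclipsed with NH2 at 240° (16.3). Total 23.5 kJ/mol.
B (staggered): no non-H gauche contacts → 0.0 kJ/mol.
B has the lowest total (0.0 kJ/mol).

B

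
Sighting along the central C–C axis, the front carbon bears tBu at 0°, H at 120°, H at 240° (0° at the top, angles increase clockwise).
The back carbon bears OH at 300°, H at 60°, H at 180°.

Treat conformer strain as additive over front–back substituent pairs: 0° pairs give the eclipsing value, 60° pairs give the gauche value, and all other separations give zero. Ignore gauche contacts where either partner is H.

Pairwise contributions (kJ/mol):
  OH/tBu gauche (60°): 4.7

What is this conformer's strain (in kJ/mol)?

4.7 kJ/mol

This conformer (staggered): tBu(0°)/OH(300°) gauche 4.7 → 4.7 kJ/mol.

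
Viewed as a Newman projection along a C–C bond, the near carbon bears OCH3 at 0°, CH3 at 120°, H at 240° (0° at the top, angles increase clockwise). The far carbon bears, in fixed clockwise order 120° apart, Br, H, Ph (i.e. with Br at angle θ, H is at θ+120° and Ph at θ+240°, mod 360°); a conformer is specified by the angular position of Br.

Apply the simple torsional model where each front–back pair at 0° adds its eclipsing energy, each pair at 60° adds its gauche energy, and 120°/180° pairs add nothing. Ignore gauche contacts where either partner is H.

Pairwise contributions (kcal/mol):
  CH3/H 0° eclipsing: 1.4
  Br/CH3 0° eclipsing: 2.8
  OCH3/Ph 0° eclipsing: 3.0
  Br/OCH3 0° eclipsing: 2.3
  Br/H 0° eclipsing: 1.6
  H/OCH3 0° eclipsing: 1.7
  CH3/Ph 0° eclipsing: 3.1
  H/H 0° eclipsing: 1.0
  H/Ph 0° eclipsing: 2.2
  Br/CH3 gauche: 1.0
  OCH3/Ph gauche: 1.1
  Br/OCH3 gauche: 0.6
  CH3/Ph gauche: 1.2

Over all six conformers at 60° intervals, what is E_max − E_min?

Br at 0° (eclipsed): OCH3(0°)/Br(0°) eclipsed 2.3; CH3(120°)/H(120°) eclipsed 1.4; H(240°)/Ph(240°) eclipsed 2.2 → 5.9 kcal/mol.
Br at 60° (staggered): OCH3(0°)/Br(60°) gauche 0.6; OCH3(0°)/Ph(300°) gauche 1.1; CH3(120°)/Br(60°) gauche 1.0 → 2.7 kcal/mol.
Br at 120° (eclipsed): OCH3(0°)/Ph(0°) eclipsed 3.0; CH3(120°)/Br(120°) eclipsed 2.8; H(240°)/H(240°) eclipsed 1.0 → 6.8 kcal/mol.
Br at 180° (staggered): OCH3(0°)/Ph(60°) gauche 1.1; CH3(120°)/Br(180°) gauche 1.0; CH3(120°)/Ph(60°) gauche 1.2 → 3.3 kcal/mol.
Br at 240° (eclipsed): OCH3(0°)/H(0°) eclipsed 1.7; CH3(120°)/Ph(120°) eclipsed 3.1; H(240°)/Br(240°) eclipsed 1.6 → 6.4 kcal/mol.
Br at 300° (staggered): OCH3(0°)/Br(300°) gauche 0.6; CH3(120°)/Ph(180°) gauche 1.2 → 1.8 kcal/mol.
Max at 120° (6.8 kcal/mol), min at 300° (1.8 kcal/mol); barrier = 5.0 kcal/mol.

5.0 kcal/mol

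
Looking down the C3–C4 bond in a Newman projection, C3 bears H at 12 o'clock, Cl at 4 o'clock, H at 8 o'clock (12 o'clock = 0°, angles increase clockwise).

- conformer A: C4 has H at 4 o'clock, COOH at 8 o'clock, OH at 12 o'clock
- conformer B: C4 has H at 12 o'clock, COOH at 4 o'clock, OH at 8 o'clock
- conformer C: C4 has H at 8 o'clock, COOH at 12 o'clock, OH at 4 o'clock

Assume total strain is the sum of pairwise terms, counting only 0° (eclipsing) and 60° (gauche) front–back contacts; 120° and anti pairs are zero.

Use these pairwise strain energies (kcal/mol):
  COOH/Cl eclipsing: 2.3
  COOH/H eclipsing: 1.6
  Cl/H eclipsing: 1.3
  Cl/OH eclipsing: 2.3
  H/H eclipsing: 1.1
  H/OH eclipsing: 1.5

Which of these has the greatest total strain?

A (eclipsed): H(0°)/OH(0°) eclipsed 1.5; Cl(120°)/H(120°) eclipsed 1.3; H(240°)/COOH(240°) eclipsed 1.6 → 4.4 kcal/mol.
B (eclipsed): H(0°)/H(0°) eclipsed 1.1; Cl(120°)/COOH(120°) eclipsed 2.3; H(240°)/OH(240°) eclipsed 1.5 → 4.9 kcal/mol.
C (eclipsed): H(0°)/COOH(0°) eclipsed 1.6; Cl(120°)/OH(120°) eclipsed 2.3; H(240°)/H(240°) eclipsed 1.1 → 5.0 kcal/mol.
C has the highest total (5.0 kcal/mol).

C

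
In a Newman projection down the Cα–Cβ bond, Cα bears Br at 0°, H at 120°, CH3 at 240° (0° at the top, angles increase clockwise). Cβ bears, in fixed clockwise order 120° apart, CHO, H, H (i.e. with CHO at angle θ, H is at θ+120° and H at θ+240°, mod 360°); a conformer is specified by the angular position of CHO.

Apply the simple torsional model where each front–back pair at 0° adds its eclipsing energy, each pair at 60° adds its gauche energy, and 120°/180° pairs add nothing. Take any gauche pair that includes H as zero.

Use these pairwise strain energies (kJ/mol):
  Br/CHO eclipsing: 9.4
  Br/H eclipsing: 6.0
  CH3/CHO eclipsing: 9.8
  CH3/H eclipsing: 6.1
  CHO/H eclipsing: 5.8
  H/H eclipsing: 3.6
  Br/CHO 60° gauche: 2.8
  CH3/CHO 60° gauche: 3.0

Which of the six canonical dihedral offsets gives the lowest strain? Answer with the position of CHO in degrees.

60°

CHO at 0° is eclipsed. Br at 0° is eclipsed with CHO at 0° (9.4); H at 120° is eclipsed with H at 120° (3.6); CH3 at 240° is eclipsed with H at 240° (6.1). Total 19.1 kJ/mol.
CHO at 60° is staggered. Br at 0° is gauche with CHO at 60° (2.8). Total 2.8 kJ/mol.
CHO at 120° is eclipsed. Br at 0° is eclipsed with H at 0° (6.0); H at 120° is eclipsed with CHO at 120° (5.8); CH3 at 240° is eclipsed with H at 240° (6.1). Total 17.9 kJ/mol.
CHO at 180° is staggered. CH3 at 240° is gauche with CHO at 180° (3.0). Total 3.0 kJ/mol.
CHO at 240° is eclipsed. Br at 0° is eclipsed with H at 0° (6.0); H at 120° is eclipsed with H at 120° (3.6); CH3 at 240° is eclipsed with CHO at 240° (9.8). Total 19.4 kJ/mol.
CHO at 300° is staggered. Br at 0° is gauche with CHO at 300° (2.8); CH3 at 240° is gauche with CHO at 300° (3.0). Total 5.8 kJ/mol.
The minimum (2.8 kJ/mol) occurs with CHO at 60°.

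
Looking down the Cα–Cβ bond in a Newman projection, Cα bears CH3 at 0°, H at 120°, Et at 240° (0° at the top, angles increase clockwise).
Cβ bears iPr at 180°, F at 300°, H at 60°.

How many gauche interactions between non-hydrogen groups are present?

3

Non-H gauche pairs: CH3(0°)/F(300°); Et(240°)/iPr(180°); Et(240°)/F(300°) — 3 interactions.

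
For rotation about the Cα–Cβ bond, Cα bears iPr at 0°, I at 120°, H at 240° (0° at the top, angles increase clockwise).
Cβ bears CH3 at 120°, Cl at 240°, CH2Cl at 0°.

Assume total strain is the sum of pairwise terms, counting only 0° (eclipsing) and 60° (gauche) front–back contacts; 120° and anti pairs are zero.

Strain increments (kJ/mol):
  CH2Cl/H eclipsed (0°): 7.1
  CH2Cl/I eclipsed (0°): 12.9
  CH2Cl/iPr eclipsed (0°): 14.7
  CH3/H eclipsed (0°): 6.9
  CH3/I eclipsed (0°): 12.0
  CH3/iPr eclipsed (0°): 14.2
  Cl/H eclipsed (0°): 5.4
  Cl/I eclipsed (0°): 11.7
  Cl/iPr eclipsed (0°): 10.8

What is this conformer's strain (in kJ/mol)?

32.1 kJ/mol

This conformer (eclipsed): iPr–CH2Cl eclipsed, I–CH3 eclipsed, H–Cl eclipsed; 14.7 + 12.0 + 5.4 = 32.1 kJ/mol.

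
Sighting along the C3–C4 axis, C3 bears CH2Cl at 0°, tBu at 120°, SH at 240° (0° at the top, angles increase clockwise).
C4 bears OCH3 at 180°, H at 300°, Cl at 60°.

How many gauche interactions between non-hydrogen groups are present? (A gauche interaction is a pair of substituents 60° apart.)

4

Non-H gauche pairs: CH2Cl(0°)/Cl(60°); tBu(120°)/OCH3(180°); tBu(120°)/Cl(60°); SH(240°)/OCH3(180°) — 4 interactions.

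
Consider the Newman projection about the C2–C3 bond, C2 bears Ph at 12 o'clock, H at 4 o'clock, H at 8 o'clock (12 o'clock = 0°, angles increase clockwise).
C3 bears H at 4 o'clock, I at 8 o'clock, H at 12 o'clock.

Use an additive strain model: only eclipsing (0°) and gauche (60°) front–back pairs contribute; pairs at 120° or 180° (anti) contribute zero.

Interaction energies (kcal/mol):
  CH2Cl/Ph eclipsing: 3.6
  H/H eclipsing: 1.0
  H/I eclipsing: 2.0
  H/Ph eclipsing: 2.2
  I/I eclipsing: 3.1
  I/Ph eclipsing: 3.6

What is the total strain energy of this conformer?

5.2 kcal/mol

This conformer (eclipsed): Ph–H eclipsed, H–H eclipsed, H–I eclipsed; 2.2 + 1.0 + 2.0 = 5.2 kcal/mol.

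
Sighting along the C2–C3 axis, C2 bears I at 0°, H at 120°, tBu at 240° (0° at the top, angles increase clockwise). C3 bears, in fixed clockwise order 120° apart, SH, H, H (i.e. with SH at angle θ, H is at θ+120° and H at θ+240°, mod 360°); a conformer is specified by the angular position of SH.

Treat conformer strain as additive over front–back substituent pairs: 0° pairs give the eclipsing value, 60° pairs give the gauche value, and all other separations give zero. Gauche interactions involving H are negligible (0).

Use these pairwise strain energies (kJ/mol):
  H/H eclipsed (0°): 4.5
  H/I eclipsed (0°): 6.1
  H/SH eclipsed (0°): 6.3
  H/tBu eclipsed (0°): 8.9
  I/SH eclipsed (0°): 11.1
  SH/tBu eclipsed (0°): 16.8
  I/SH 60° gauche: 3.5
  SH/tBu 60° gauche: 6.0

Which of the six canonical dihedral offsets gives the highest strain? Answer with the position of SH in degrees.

240°

SH at 0° (eclipsed): I(0°)/SH(0°) eclipsed 11.1; H(120°)/H(120°) eclipsed 4.5; tBu(240°)/H(240°) eclipsed 8.9 → 24.5 kJ/mol.
SH at 60° (staggered): I(0°)/SH(60°) gauche 3.5 → 3.5 kJ/mol.
SH at 120° (eclipsed): I(0°)/H(0°) eclipsed 6.1; H(120°)/SH(120°) eclipsed 6.3; tBu(240°)/H(240°) eclipsed 8.9 → 21.3 kJ/mol.
SH at 180° (staggered): tBu(240°)/SH(180°) gauche 6.0 → 6.0 kJ/mol.
SH at 240° (eclipsed): I(0°)/H(0°) eclipsed 6.1; H(120°)/H(120°) eclipsed 4.5; tBu(240°)/SH(240°) eclipsed 16.8 → 27.4 kJ/mol.
SH at 300° (staggered): I(0°)/SH(300°) gauche 3.5; tBu(240°)/SH(300°) gauche 6.0 → 9.5 kJ/mol.
The maximum (27.4 kJ/mol) occurs with SH at 240°.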